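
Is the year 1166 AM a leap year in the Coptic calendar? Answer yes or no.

1166 mod 4 = 2; in the Coptic calendar a year is leap when year mod 4 = 3, so it is a common year.

no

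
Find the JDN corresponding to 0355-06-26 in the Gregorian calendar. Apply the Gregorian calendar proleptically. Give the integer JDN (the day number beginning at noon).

JDN 2400001 is 17 November 1858 CE (Gregorian), MJD 0; the target day is −549104 days from there, so JDN = 1850897.

1850897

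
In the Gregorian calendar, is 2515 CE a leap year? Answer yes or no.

2515 is not divisible by 4, so it is a common year.

no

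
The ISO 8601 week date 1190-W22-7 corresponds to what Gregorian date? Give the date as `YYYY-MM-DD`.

ISO week 1 of 1190 is the week containing the first Thursday of 1190.
Week 22, day 7 (Sunday) lands on 1190-06-03.

1190-06-03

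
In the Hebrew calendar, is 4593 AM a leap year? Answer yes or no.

Hebrew year 4593 is year 14 of its 19-year Metonic cycle; leap years are at positions 3, 6, 8, 11, 14, 17, 19, so it is a leap year (13 months).

yes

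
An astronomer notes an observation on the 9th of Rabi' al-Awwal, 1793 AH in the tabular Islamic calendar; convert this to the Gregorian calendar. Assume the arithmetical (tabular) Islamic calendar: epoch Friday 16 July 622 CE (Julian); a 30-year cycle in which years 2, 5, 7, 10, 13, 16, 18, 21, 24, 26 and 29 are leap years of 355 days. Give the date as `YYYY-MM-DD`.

Julian Day Number of the source date = 2583532.
Converting JDN 2583532 to the Gregorian calendar gives 15 May 2361 CE.

2361-05-15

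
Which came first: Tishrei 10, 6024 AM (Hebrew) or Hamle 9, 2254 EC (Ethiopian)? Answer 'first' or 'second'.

First date → JDN 2547890; second date → JDN 2547437.
JDN 2547437 < JDN 2547890, so the second date is earlier.

second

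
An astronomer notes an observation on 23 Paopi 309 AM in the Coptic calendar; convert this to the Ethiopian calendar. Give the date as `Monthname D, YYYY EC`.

Tikimt 23, 585 EC

Julian Day Number of the source date = 1937579.
Converting JDN 1937579 to the Ethiopian calendar gives 23 Tikimt 585 EC.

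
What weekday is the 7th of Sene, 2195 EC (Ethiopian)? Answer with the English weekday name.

This is JDN 2525855 (16 June 2203 Gregorian).
JDN 2525855 mod 7 = 3, and JDN 0 was a Monday, so this is a Thursday.

Thursday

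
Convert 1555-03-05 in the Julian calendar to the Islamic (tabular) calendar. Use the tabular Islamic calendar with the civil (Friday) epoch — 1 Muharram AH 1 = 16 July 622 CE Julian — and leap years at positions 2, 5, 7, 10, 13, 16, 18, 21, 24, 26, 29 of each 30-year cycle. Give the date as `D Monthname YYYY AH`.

Both dates share Julian Day Number 2289085; in the tabular Islamic calendar that is 11 Rabi' al-Thani 962 AH.

11 Rabi' al-Thani 962 AH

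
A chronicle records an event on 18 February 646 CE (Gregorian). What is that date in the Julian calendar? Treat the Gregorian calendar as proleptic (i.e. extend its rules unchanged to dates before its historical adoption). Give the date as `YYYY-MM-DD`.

0646-02-15

At this point the Julian calendar is 3 days behind the Gregorian.
18 February 646 Gregorian − 3 days → 15 February 646 Julian.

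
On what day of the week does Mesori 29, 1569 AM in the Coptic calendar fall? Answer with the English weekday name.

Saturday

This is JDN 2398100 (3 September 1853 Gregorian).
Since JDN mod 7 = 5 (0 = Monday), the day is Saturday.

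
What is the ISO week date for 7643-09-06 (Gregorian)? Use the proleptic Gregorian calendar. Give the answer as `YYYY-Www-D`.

7643-W36-7

The weekday is Sunday (ISO weekday 7).
That Sunday belongs to ISO week 36 of ISO year 7643.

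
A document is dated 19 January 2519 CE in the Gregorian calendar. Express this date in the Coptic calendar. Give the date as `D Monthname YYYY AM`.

7 Tobi 2235 AM

Julian Day Number of the source date = 2641124.
Converting JDN 2641124 to the Coptic calendar gives 7 Tobi 2235 AM.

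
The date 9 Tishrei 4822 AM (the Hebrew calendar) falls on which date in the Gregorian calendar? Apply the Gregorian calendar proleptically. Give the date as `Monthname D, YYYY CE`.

October 1, 1061 CE

Both dates share Julian Day Number 2108856; in the Gregorian calendar that is 1 October 1061 CE.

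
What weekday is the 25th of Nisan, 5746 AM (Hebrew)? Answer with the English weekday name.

This is JDN 2446555 (4 May 1986 Gregorian).
Since JDN mod 7 = 6 (0 = Monday), the day is Sunday.

Sunday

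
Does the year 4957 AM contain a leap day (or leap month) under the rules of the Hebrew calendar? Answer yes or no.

yes

Hebrew year 4957 is year 17 of its 19-year Metonic cycle; leap years are at positions 3, 6, 8, 11, 14, 17, 19, so it is a leap year (13 months).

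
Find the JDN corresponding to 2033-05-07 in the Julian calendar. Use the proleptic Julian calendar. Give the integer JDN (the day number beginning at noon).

2463738

In the Gregorian calendar the same day is 20 May 2033.
JDN 2400001 is 17 November 1858 CE (Gregorian), MJD 0; the target day is +63737 days from there, so JDN = 2463738.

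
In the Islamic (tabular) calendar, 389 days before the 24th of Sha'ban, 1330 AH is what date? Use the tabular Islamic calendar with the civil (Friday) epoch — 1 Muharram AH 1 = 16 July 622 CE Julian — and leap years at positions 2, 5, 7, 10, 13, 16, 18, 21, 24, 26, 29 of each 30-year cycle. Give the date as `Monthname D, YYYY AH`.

Counting 389 days back from JDN 2419623 reaches JDN 2419234, which is Rajab 19, 1329 AH.

Rajab 19, 1329 AH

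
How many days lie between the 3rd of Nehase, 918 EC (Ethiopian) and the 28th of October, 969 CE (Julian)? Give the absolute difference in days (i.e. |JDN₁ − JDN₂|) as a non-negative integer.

JDN of the first date = 2059487.
JDN of the second date = 2075286.
|2075286 − 2059487| = 15799.

15799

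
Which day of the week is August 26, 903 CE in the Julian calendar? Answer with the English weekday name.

Friday

Equivalently 31 August 903 Gregorian, JDN 2051116.
JDN 2051116 mod 7 = 4, and JDN 0 was a Monday, so this is a Friday.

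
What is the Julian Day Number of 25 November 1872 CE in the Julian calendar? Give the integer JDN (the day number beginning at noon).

2405135

In the Gregorian calendar the same day is 7 December 1872.
JDN 2299161 is 15 October 1582 CE (Gregorian); the target day is +105974 days from there, so JDN = 2405135.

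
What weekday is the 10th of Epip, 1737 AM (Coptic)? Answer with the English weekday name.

Equivalently 17 July 2021 Gregorian, JDN 2459413.
JDN 2459413 mod 7 = 5, and JDN 0 was a Monday, so this is a Saturday.

Saturday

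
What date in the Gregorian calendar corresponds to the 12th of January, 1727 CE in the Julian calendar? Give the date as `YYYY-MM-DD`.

1727-01-23

For dates in this range the Gregorian date is 11 days ahead of the Julian.
12 January 1727 Julian + 11 days → 23 January 1727 Gregorian.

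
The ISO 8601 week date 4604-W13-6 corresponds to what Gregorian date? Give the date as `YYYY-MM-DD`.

ISO week 1 of 4604 is the week containing the first Thursday of 4604.
Week 13, day 6 (Saturday) lands on 4604-03-31.

4604-03-31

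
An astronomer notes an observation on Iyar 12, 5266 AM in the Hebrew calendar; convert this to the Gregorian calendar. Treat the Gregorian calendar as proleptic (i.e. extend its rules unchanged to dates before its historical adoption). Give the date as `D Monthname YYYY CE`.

Julian Day Number of the source date = 2271250.
Converting JDN 2271250 to the Gregorian calendar gives 16 May 1506 CE.

16 May 1506 CE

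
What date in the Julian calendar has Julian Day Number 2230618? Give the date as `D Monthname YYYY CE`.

The proleptic Gregorian equivalent of JDN 2230618 is 14 February 1395.
In the Julian calendar that day is 6 February 1395 CE.

6 February 1395 CE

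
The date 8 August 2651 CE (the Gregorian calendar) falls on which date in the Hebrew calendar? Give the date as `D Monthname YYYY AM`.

Julian Day Number of the source date = 2689537.
Converting JDN 2689537 to the Hebrew calendar gives 29 Tammuz 6411 AM.

29 Tammuz 6411 AM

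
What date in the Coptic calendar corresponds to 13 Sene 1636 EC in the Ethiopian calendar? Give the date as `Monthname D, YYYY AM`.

Julian Day Number of the source date = 2321687.
Converting JDN 2321687 to the Coptic calendar gives 13 Paoni 1360 AM.

Paoni 13, 1360 AM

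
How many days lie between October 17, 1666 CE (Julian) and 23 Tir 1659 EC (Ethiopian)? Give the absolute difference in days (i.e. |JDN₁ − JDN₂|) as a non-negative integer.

First date → JDN 2329854; second date → JDN 2329947.
The interval is |2329854 − 2329947| = 93 days.

93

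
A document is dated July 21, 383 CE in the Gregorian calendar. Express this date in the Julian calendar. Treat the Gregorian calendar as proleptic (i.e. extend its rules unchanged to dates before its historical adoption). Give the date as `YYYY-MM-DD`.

The Julian–Gregorian offset here is 1 day (Julian trailing).
21 July 383 Gregorian − 1 day → 20 July 383 Julian.

0383-07-20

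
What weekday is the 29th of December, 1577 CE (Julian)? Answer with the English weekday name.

Sunday

In the proleptic Gregorian calendar this is 8 January 1578 (JDN 2297420).
Since JDN mod 7 = 6 (0 = Monday), the day is Sunday.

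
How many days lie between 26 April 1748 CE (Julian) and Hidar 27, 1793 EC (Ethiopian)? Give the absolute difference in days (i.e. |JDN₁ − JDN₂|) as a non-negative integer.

19204

First date → JDN 2359631; second date → JDN 2378835.
The interval is |2359631 − 2378835| = 19204 days.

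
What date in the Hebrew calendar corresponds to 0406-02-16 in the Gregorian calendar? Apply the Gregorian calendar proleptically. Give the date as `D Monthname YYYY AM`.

11 Adar 4166 AM

Julian Day Number of the source date = 1869395.
Converting JDN 1869395 to the Hebrew calendar gives 11 Adar 4166 AM.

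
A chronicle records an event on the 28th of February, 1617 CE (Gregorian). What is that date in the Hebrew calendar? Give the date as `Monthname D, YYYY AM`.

Adar I 23, 5377 AM

Julian Day Number of the source date = 2311716.
Converting JDN 2311716 to the Hebrew calendar gives 23 Adar I 5377 AM.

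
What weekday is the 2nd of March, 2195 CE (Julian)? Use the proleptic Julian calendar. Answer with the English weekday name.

Monday

In the Gregorian calendar this is 16 March 2195 (JDN 2522842).
2522842 ≡ 0 (mod 7); counting from Monday = 0 gives Monday.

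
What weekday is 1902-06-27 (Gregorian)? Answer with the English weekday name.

Friday

Since JDN mod 7 = 4 (0 = Monday), the day is Friday.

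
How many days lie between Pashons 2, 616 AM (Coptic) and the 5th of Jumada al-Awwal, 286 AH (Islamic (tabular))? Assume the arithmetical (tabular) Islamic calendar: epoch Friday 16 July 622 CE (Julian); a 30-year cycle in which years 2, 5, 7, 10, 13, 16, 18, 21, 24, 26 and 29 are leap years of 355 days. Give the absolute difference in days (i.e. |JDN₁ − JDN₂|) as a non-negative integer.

First date → JDN 2049900; second date → JDN 2049556.
The interval is |2049900 − 2049556| = 344 days.

344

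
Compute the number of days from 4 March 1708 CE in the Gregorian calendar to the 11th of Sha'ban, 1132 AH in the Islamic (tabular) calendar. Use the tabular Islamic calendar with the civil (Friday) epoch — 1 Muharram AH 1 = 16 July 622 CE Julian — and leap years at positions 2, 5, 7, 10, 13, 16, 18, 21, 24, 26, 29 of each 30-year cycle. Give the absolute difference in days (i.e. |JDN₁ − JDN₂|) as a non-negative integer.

JDN of the first date = 2344957.
JDN of the second date = 2349446.
|2349446 − 2344957| = 4489.

4489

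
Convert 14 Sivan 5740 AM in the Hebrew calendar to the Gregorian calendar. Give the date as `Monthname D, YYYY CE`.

May 29, 1980 CE

Both dates share Julian Day Number 2444389; in the Gregorian calendar that is 29 May 1980 CE.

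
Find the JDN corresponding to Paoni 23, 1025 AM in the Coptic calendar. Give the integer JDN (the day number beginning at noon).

Equivalently 25 June 1309 (proleptic Gregorian).
JDN 2400001 is 17 November 1858 CE (Gregorian), MJD 0; the target day is −200663 days from there, so JDN = 2199338.

2199338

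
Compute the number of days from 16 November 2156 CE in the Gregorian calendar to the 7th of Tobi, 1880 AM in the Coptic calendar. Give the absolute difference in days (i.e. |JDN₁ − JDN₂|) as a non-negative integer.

First date → JDN 2508843; second date → JDN 2511461.
The interval is |2508843 − 2511461| = 2618 days.

2618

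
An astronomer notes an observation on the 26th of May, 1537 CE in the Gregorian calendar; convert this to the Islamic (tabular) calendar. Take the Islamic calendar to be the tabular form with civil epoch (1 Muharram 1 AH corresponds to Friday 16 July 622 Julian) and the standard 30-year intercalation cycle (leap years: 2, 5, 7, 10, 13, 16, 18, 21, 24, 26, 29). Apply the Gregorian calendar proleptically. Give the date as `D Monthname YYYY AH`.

Julian Day Number of the source date = 2282583.
Converting JDN 2282583 to the tabular Islamic calendar gives 6 Dhu al-Hijjah 943 AH.

6 Dhu al-Hijjah 943 AH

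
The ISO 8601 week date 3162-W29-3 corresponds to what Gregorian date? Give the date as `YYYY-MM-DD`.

ISO week 1 of 3162 is the week containing the first Thursday of 3162.
Week 29, day 3 (Wednesday) lands on 3162-07-18.

3162-07-18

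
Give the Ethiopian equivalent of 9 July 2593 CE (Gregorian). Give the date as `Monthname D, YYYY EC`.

Sene 28, 2585 EC

Julian Day Number of the source date = 2668324.
Converting JDN 2668324 to the Ethiopian calendar gives 28 Sene 2585 EC.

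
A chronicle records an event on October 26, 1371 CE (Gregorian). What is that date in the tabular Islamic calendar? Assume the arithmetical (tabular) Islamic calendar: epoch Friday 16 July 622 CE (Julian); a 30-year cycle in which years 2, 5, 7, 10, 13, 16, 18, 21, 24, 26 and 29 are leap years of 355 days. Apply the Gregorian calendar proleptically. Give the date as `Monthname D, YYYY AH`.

Julian Day Number of the source date = 2222106.
Converting JDN 2222106 to the tabular Islamic calendar gives 7 Rabi' al-Thani 773 AH.

Rabi' al-Thani 7, 773 AH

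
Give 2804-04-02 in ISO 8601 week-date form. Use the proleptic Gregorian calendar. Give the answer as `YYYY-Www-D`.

The weekday is Friday (ISO weekday 5).
That Friday belongs to ISO week 14 of ISO year 2804.

2804-W14-5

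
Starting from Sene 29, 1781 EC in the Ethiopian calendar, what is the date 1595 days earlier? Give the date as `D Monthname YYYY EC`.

15 Yekatit 1777 EC

JDN of Sene 29, 1781 EC = 2374664.
2374664 − 1595 = 2373069.
JDN 2373069 in the Ethiopian calendar is 15 Yekatit 1777 EC.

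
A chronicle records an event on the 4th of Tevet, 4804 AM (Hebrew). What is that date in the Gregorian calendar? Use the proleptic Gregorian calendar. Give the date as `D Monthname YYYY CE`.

15 December 1043 CE

Julian Day Number of the source date = 2102356.
Converting JDN 2102356 to the Gregorian calendar gives 15 December 1043 CE.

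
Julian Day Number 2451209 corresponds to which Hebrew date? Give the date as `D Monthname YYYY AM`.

13 Shevat 5759 AM

The Gregorian equivalent of JDN 2451209 is 30 January 1999.
In the Hebrew calendar that day is 13 Shevat 5759 AM.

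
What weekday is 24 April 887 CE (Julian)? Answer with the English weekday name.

In the proleptic Gregorian calendar this is 28 April 887 (JDN 2045148).
JDN 2045148 mod 7 = 0, and JDN 0 was a Monday, so this is a Monday.

Monday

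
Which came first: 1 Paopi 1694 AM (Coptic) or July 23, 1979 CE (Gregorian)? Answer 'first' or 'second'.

Converting both to JDN: 2443428 vs 2444078; the smaller is the first.

first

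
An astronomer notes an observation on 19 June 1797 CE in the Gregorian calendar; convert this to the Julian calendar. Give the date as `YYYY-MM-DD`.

1797-06-08

For dates in this range the Gregorian date is 11 days ahead of the Julian.
19 June 1797 Gregorian − 11 days → 8 June 1797 Julian.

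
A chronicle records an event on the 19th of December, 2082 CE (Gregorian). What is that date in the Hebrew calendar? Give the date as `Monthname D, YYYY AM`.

Julian Day Number of the source date = 2481848.
Converting JDN 2481848 to the Hebrew calendar gives 28 Kislev 5843 AM.

Kislev 28, 5843 AM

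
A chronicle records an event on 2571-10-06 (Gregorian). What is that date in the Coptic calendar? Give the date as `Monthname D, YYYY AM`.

Julian Day Number of the source date = 2660377.
Converting JDN 2660377 to the Coptic calendar gives 21 Thout 2288 AM.

Thout 21, 2288 AM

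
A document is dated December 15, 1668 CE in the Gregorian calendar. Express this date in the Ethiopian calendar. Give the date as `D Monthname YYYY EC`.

Both dates share Julian Day Number 2330634; in the Ethiopian calendar that is 9 Tahsas 1661 EC.

9 Tahsas 1661 EC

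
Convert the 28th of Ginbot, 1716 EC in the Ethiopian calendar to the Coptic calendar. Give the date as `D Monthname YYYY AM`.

Both dates share Julian Day Number 2350892; in the Coptic calendar that is 28 Pashons 1440 AM.

28 Pashons 1440 AM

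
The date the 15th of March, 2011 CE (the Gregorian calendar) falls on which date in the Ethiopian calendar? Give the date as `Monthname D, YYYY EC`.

Megabit 6, 2003 EC

Both dates share Julian Day Number 2455636; in the Ethiopian calendar that is 6 Megabit 2003 EC.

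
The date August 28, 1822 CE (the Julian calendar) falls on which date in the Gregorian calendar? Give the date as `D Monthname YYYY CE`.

For dates in this range the Gregorian date is 12 days ahead of the Julian.
28 August 1822 Julian + 12 days → 9 September 1822 Gregorian.

9 September 1822 CE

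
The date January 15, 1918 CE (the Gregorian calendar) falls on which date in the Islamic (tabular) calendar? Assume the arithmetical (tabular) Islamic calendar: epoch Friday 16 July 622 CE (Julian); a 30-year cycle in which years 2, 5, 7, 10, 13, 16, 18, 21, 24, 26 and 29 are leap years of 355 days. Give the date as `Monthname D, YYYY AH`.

Julian Day Number of the source date = 2421609.
Converting JDN 2421609 to the tabular Islamic calendar gives 2 Rabi' al-Thani 1336 AH.

Rabi' al-Thani 2, 1336 AH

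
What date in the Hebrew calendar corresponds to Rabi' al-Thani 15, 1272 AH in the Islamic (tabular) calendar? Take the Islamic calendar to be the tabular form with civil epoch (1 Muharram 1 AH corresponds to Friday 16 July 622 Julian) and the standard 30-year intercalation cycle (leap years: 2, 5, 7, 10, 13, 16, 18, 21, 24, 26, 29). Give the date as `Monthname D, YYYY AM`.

Both dates share Julian Day Number 2398943; in the Hebrew calendar that is 16 Tevet 5616 AM.

Tevet 16, 5616 AM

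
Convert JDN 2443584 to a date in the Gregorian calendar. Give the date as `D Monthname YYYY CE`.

JDN 2451545 is 1 Jan 2000; 2443584 is −7961 days from there.

16 March 1978 CE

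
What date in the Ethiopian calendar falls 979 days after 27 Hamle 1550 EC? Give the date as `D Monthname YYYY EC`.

The starting date is JDN 2290319; 2290319 + 979 = 2291298.
JDN 2291298 corresponds to 30 Megabit 1553 EC.

30 Megabit 1553 EC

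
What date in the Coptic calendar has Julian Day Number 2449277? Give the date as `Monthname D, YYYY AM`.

JDN 2449277 is 16 October 1993 in the Gregorian calendar.
In the Coptic calendar that day is Paopi 6, 1710 AM.

Paopi 6, 1710 AM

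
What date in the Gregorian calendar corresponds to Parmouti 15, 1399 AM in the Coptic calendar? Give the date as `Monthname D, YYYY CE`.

Both dates share Julian Day Number 2335873; in the Gregorian calendar that is 20 April 1683 CE.

April 20, 1683 CE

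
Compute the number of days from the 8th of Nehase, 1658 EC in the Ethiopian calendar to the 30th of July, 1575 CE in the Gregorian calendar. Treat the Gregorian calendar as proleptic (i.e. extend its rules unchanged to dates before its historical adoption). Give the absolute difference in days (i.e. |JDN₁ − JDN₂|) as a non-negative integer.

33250

First date → JDN 2329777; second date → JDN 2296527.
The interval is |2329777 − 2296527| = 33250 days.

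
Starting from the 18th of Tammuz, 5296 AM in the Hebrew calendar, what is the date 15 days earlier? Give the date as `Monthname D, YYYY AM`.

Tammuz 3, 5296 AM

JDN of the 18th of Tammuz, 5296 AM = 2282270.
2282270 − 15 = 2282255.
JDN 2282255 in the Hebrew calendar is Tammuz 3, 5296 AM.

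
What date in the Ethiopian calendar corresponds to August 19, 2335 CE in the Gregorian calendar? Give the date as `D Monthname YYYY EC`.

Both dates share Julian Day Number 2574131; in the Ethiopian calendar that is 10 Nehase 2327 EC.

10 Nehase 2327 EC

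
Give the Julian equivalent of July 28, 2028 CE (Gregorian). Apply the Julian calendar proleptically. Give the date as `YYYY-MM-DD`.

For dates in this range the Gregorian date is 13 days ahead of the Julian.
28 July 2028 Gregorian − 13 days → 15 July 2028 Julian.

2028-07-15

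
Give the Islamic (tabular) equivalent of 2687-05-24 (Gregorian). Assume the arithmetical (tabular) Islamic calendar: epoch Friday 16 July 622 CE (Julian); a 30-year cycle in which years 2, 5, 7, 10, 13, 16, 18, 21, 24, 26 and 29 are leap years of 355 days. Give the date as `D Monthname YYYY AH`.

Both dates share Julian Day Number 2702610; in the tabular Islamic calendar that is 20 Rabi' al-Awwal 2129 AH.

20 Rabi' al-Awwal 2129 AH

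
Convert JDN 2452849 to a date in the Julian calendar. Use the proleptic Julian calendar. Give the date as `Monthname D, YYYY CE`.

The Gregorian equivalent of JDN 2452849 is 28 July 2003.
In the Julian calendar that day is July 15, 2003 CE.

July 15, 2003 CE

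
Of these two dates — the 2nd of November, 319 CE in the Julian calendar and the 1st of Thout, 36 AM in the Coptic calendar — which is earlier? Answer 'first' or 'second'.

The two dates have Julian Day Numbers 1837878 and 1837814 respectively.
Since 1837814 < 1837878, the second date comes first.

second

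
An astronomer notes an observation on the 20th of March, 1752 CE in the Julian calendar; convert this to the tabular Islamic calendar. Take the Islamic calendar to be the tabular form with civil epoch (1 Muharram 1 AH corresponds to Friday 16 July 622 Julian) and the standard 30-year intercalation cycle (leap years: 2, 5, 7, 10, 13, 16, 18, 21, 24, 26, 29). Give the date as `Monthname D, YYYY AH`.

The source date corresponds to 31 March 1752 in the Gregorian calendar (JDN 2361055).
That day falls on 15 Jumada al-Awwal 1165 AH in the tabular Islamic calendar.

Jumada al-Awwal 15, 1165 AH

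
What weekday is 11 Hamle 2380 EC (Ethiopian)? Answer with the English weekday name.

Thursday

This is JDN 2593461 (21 July 2388 Gregorian).
Since JDN mod 7 = 3 (0 = Monday), the day is Thursday.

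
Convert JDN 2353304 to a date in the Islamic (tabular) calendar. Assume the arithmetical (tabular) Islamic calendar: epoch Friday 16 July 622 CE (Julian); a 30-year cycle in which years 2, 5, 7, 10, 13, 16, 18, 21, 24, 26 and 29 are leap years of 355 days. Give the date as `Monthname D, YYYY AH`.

Rajab 1, 1143 AH

JDN 2353304 is 10 January 1731 in the Gregorian calendar.
In the tabular Islamic calendar that day is Rajab 1, 1143 AH.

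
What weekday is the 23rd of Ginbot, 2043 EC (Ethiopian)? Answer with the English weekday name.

Wednesday

In the Gregorian calendar this is 31 May 2051 (JDN 2470323).
Since JDN mod 7 = 2 (0 = Monday), the day is Wednesday.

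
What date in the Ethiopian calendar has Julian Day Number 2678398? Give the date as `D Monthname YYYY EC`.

25 Tir 2613 EC

JDN 2678398 is 7 February 2621 in the Gregorian calendar.
In the Ethiopian calendar that day is 25 Tir 2613 EC.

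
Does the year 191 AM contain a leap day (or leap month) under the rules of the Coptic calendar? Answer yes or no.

yes

191 mod 4 = 3; in the Coptic calendar a year is leap when year mod 4 = 3, so it is a leap year.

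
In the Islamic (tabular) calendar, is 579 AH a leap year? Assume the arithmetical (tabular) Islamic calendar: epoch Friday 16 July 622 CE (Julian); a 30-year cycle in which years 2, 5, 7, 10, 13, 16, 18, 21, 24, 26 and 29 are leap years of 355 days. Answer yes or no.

Year 579 AH is year 9 of its 30-year cycle; leap positions are 2, 5, 7, 10, 13, 16, 18, 21, 24, 26, 29, so it is a common year (354 days).

no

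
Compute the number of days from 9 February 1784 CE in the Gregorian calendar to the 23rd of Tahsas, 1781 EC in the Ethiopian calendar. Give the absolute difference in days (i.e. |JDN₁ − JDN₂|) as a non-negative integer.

1786

First date → JDN 2372692; second date → JDN 2374478.
The interval is |2372692 − 2374478| = 1786 days.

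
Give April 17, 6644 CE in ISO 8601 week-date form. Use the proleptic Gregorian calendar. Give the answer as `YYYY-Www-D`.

6644-W16-3

The weekday is Wednesday (ISO weekday 3).
That Wednesday belongs to ISO week 16 of ISO year 6644.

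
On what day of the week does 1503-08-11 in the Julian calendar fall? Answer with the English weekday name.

Friday

In the proleptic Gregorian calendar this is 21 August 1503 (JDN 2270251).
Since JDN mod 7 = 4 (0 = Monday), the day is Friday.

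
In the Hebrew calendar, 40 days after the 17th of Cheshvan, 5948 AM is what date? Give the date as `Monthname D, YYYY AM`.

Kislev 28, 5948 AM

JDN of the 17th of Cheshvan, 5948 AM = 2520168.
2520168 + 40 = 2520208.
JDN 2520208 in the Hebrew calendar is Kislev 28, 5948 AM.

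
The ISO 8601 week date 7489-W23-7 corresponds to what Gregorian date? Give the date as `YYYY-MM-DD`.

ISO week 1 of 7489 is the week containing the first Thursday of 7489.
Week 23, day 7 (Sunday) lands on 7489-06-09.

7489-06-09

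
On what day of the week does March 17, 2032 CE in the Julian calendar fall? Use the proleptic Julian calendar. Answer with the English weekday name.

Tuesday

This is JDN 2463322 (30 March 2032 Gregorian).
JDN 2463322 mod 7 = 1, and JDN 0 was a Monday, so this is a Tuesday.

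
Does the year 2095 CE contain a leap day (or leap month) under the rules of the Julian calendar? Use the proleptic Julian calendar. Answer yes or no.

no

2095 mod 4 = 3, so it is a common year in the Julian calendar.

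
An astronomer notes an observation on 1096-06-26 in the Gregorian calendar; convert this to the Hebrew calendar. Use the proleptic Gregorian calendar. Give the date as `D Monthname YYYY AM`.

27 Sivan 4856 AM

Both dates share Julian Day Number 2121543; in the Hebrew calendar that is 27 Sivan 4856 AM.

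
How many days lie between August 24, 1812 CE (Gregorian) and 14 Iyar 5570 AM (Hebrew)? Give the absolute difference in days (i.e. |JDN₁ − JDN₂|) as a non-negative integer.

JDN of the first date = 2383115.
JDN of the second date = 2382286.
|2382286 − 2383115| = 829.

829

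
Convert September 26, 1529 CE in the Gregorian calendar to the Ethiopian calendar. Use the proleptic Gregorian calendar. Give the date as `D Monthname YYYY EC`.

19 Meskerem 1522 EC

Julian Day Number of the source date = 2279784.
Converting JDN 2279784 to the Ethiopian calendar gives 19 Meskerem 1522 EC.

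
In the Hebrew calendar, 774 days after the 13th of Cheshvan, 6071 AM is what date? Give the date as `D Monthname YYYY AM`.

Counting 774 days forward from JDN 2565080 reaches JDN 2565854, which is 20 Kislev 6073 AM.

20 Kislev 6073 AM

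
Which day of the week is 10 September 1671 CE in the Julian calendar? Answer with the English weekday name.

Sunday

In the Gregorian calendar this is 20 September 1671 (JDN 2331643).
2331643 ≡ 6 (mod 7); counting from Monday = 0 gives Sunday.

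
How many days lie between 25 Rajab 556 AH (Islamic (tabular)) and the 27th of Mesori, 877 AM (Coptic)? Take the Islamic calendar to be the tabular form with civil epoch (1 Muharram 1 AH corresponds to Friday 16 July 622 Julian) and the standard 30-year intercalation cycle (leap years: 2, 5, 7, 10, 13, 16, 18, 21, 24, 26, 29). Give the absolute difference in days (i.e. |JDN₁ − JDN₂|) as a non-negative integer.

First date → JDN 2145314; second date → JDN 2145345.
The interval is |2145314 − 2145345| = 31 days.

31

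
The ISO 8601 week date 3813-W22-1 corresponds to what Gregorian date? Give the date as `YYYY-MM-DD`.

ISO week 1 of 3813 is the week containing the first Thursday of 3813.
Week 22, day 1 (Monday) lands on 3813-05-31.

3813-05-31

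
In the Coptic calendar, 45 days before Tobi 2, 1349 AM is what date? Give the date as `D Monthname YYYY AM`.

Counting 45 days back from JDN 2317508 reaches JDN 2317463, which is 17 Hathor 1349 AM.

17 Hathor 1349 AM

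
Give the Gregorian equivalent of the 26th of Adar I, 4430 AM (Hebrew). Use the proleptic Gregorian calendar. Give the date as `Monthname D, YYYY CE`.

Julian Day Number of the source date = 1965828.
Converting JDN 1965828 to the Gregorian calendar gives 25 February 670 CE.

February 25, 670 CE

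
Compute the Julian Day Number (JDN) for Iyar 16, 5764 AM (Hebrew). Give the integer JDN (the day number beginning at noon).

In the Gregorian calendar the same day is 7 May 2004.
JDN 2451545 is 1 January 2000 CE (Gregorian); the target day is +1588 days from there, so JDN = 2453133.

2453133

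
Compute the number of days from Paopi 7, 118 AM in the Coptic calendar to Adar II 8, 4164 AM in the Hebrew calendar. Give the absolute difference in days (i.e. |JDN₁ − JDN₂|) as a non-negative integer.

JDN of the first date = 1867800.
JDN of the second date = 1868685.
|1868685 − 1867800| = 885.

885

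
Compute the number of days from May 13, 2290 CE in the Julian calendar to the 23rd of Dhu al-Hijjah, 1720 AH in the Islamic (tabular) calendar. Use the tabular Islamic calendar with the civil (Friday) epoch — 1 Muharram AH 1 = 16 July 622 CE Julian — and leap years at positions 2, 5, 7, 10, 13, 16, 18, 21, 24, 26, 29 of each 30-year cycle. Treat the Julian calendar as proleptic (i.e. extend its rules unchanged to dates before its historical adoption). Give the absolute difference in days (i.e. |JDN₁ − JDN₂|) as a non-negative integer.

330

JDN of the first date = 2557613.
JDN of the second date = 2557943.
|2557943 − 2557613| = 330.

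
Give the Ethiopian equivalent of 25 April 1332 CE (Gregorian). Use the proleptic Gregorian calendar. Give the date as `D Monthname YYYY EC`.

Julian Day Number of the source date = 2207678.
Converting JDN 2207678 to the Ethiopian calendar gives 22 Miyazya 1324 EC.

22 Miyazya 1324 EC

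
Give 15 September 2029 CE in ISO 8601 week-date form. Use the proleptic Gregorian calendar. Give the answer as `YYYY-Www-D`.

2029-W37-6

The weekday is Saturday (ISO weekday 6).
That Saturday belongs to ISO week 37 of ISO year 2029.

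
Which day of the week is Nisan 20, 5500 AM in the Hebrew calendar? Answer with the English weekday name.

This is JDN 2356689 (17 April 1740 Gregorian).
Since JDN mod 7 = 6 (0 = Monday), the day is Sunday.

Sunday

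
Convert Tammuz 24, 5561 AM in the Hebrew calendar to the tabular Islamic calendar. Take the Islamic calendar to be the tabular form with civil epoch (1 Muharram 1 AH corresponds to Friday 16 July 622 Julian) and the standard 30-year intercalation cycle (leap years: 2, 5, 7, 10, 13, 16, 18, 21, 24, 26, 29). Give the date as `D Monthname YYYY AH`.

Julian Day Number of the source date = 2379047.
Converting JDN 2379047 to the tabular Islamic calendar gives 23 Safar 1216 AH.

23 Safar 1216 AH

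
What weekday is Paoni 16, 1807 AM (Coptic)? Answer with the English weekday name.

Saturday

This is JDN 2484956 (23 June 2091 Gregorian).
JDN 2484956 mod 7 = 5, and JDN 0 was a Monday, so this is a Saturday.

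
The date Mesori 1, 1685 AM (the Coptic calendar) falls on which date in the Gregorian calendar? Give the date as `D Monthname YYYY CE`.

Julian Day Number of the source date = 2440441.
Converting JDN 2440441 to the Gregorian calendar gives 7 August 1969 CE.

7 August 1969 CE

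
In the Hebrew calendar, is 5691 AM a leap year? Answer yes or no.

no

Hebrew year 5691 is year 10 of its 19-year Metonic cycle; leap years are at positions 3, 6, 8, 11, 14, 17, 19, so it is a common year (12 months).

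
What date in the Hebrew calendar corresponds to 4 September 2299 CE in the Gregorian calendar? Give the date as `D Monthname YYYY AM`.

Both dates share Julian Day Number 2560999; in the Hebrew calendar that is 8 Elul 6059 AM.

8 Elul 6059 AM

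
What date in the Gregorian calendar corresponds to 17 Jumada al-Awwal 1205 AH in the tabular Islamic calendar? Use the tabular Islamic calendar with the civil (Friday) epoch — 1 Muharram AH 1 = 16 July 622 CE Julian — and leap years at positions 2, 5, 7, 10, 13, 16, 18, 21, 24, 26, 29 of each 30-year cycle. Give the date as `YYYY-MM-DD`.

Julian Day Number of the source date = 2375231.
Converting JDN 2375231 to the Gregorian calendar gives 22 January 1791 CE.

1791-01-22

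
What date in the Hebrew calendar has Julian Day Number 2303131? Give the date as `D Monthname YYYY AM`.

30 Av 5353 AM

The Gregorian equivalent of JDN 2303131 is 28 August 1593.
In the Hebrew calendar that day is 30 Av 5353 AM.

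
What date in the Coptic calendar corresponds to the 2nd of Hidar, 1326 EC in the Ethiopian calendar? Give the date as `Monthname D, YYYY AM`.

Julian Day Number of the source date = 2208238.
Converting JDN 2208238 to the Coptic calendar gives 2 Hathor 1050 AM.

Hathor 2, 1050 AM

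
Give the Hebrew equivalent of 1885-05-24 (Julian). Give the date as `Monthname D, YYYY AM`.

Julian Day Number of the source date = 2409698.
Converting JDN 2409698 to the Hebrew calendar gives 22 Sivan 5645 AM.

Sivan 22, 5645 AM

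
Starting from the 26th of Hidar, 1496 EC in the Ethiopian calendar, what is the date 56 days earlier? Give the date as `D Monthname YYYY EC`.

The starting date is JDN 2270355; 2270355 − 56 = 2270299.
JDN 2270299 corresponds to 30 Meskerem 1496 EC.

30 Meskerem 1496 EC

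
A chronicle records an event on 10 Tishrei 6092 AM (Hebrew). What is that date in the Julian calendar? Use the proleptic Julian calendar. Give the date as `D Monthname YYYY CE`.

26 September 2331 CE

The source date corresponds to 12 October 2331 in the Gregorian calendar (JDN 2572724).
That day falls on 26 September 2331 CE in the Julian calendar.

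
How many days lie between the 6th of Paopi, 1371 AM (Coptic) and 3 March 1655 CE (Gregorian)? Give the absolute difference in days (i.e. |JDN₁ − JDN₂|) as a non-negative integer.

JDN of the first date = 2325457.
JDN of the second date = 2325598.
|2325598 − 2325457| = 141.

141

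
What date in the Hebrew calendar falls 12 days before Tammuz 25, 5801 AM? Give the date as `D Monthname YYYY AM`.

The starting date is JDN 2466725; 2466725 − 12 = 2466713.
JDN 2466713 corresponds to 13 Tammuz 5801 AM.

13 Tammuz 5801 AM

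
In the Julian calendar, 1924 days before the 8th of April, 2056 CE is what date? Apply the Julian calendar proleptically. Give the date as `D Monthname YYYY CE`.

1 January 2051 CE

JDN of the 8th of April, 2056 CE = 2472110.
2472110 − 1924 = 2470186.
JDN 2470186 in the Julian calendar is 1 January 2051 CE.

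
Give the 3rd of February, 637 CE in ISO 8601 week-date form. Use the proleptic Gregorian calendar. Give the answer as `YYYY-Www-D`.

The weekday is Friday (ISO weekday 5).
That Friday belongs to ISO week 5 of ISO year 637.

0637-W05-5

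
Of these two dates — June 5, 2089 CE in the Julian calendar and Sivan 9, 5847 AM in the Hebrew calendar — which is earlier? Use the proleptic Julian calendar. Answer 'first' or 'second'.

First date → JDN 2484221; second date → JDN 2483481.
JDN 2483481 < JDN 2484221, so the second date is earlier.

second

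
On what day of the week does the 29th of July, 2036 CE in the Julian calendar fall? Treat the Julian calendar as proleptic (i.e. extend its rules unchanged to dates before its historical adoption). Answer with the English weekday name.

In the Gregorian calendar this is 11 August 2036 (JDN 2464917).
2464917 ≡ 0 (mod 7); counting from Monday = 0 gives Monday.

Monday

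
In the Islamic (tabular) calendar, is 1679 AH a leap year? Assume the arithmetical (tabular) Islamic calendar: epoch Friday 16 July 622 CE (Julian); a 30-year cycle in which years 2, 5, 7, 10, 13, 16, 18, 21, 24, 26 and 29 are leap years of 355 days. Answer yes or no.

Year 1679 AH is year 29 of its 30-year cycle; leap positions are 2, 5, 7, 10, 13, 16, 18, 21, 24, 26, 29, so it is a leap year (355 days).

yes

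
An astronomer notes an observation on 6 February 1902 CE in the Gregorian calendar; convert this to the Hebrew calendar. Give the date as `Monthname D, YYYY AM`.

Julian Day Number of the source date = 2415787.
Converting JDN 2415787 to the Hebrew calendar gives 29 Shevat 5662 AM.

Shevat 29, 5662 AM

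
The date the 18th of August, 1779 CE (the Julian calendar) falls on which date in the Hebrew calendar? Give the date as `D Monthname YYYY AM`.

17 Elul 5539 AM

The source date corresponds to 29 August 1779 in the Gregorian calendar (JDN 2371067).
That day falls on 17 Elul 5539 AM in the Hebrew calendar.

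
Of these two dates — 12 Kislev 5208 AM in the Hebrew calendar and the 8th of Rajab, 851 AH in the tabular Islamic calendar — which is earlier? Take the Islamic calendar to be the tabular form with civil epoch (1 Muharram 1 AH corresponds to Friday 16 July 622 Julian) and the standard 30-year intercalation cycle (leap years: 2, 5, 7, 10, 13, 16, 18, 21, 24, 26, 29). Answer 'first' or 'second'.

second

First date → JDN 2249899; second date → JDN 2249836.
JDN 2249836 < JDN 2249899, so the second date is earlier.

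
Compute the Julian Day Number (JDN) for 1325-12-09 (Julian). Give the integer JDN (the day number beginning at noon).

In the proleptic Gregorian calendar the same day is 17 December 1325.
JDN 2451545 is 1 January 2000 CE (Gregorian); the target day is −246188 days from there, so JDN = 2205357.

2205357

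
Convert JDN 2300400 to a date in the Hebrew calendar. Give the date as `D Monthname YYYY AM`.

17 Adar 5346 AM

The Gregorian equivalent of JDN 2300400 is 7 March 1586.
In the Hebrew calendar that day is 17 Adar 5346 AM.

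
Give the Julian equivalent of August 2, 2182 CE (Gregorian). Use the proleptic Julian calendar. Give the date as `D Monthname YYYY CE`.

For dates in this range the Gregorian date is 14 days ahead of the Julian.
2 August 2182 Gregorian − 14 days → 19 July 2182 Julian.

19 July 2182 CE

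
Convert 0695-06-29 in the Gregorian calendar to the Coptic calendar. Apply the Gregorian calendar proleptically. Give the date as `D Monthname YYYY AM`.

Both dates share Julian Day Number 1975083; in the Coptic calendar that is 2 Epip 411 AM.

2 Epip 411 AM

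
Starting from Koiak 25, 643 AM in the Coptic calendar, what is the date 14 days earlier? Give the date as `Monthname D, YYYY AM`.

Counting 14 days back from JDN 2059634 reaches JDN 2059620, which is Koiak 11, 643 AM.

Koiak 11, 643 AM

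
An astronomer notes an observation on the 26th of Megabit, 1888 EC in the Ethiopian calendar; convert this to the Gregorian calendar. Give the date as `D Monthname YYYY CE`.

3 April 1896 CE

Both dates share Julian Day Number 2413653; in the Gregorian calendar that is 3 April 1896 CE.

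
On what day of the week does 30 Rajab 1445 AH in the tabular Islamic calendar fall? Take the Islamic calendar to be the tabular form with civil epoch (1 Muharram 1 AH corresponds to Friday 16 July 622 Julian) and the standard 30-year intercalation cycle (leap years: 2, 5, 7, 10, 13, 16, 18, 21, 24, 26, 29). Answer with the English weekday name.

This is JDN 2460351 (10 February 2024 Gregorian).
Since JDN mod 7 = 5 (0 = Monday), the day is Saturday.

Saturday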